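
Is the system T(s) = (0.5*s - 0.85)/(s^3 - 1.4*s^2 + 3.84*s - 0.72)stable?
Denominator: s^3 - 1.4*s^2 + 3.84*s - 0.72 = (s - 0.2)(s^2 - 1.2*s + 3.6). Poles: 0.2, 0.6 + 1.8j, 0.6 - 1.8j. All Re(p)<0: No (unstable)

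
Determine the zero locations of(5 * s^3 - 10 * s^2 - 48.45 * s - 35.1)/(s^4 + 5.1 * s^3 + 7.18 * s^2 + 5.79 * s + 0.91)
Set numerator = 0: 5*s^3 - 10*s^2 - 48.45*s - 35.1 = 5*(s - 4.5)(s + 1.2)(s + 1.3) = 0 → Zeros: -1.2, -1.3, 4.5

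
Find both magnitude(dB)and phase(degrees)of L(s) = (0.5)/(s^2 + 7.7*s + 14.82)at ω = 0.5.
Substitute s = j*0.5: L(j0.5) = 0.0320773 - 0.00847617j.
|L| = 20*log₁₀(sqrt(Re²+Im²)) = -29.58 dB.
∠L = atan2(Im, Re) = -14.80°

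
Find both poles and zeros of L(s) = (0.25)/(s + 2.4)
Set denominator = 0: s + 2.4 = 0 → Poles: -2.4
Numerator is a nonzero constant (0.25) → Zeros: none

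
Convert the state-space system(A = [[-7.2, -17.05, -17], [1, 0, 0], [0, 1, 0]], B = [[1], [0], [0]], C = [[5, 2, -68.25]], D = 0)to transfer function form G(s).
G(s) = C(sI - A)⁻¹B + D.
Characteristic polynomial det(sI - A) = s^3 + 7.2*s^2 + 17.05*s + 17.
Numerator from C·adj(sI-A)·B + D·det(sI-A) = 5*s^2 + 2*s - 68.25.
G(s) = (5*s^2 + 2*s - 68.25)/(s^3 + 7.2*s^2 + 17.05*s + 17)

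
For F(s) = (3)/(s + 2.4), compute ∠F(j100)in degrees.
Substitute s = j*100: F(j100) = 0.000719586 - 0.0299827j.
∠F(j100) = atan2(Im, Re) = atan2(-0.0299827, 0.000719586) = -88.63°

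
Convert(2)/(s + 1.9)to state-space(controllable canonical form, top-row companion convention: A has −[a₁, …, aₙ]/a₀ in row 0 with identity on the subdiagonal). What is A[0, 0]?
Reachable canonical form for den = s + 1.9: top row of A = -[a₁,a₂,...,aₙ]/a₀, ones on the subdiagonal, zeros elsewhere.
A = [[-1.9]].
A[0,0] = -1.9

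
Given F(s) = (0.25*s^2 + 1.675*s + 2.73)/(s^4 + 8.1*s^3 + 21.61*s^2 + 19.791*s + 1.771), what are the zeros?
Set numerator = 0: 0.25*s^2 + 1.675*s + 2.73 = 0.25*(s + 2.8)(s + 3.9) = 0 → Zeros: -2.8, -3.9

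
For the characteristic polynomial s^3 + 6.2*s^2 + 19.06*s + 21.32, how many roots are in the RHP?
s^3 + 6.2*s^2 + 19.06*s + 21.32 = (s + 2)(s^2 + 4.2*s + 10.66). Poles: -2, -2.1 + 2.5j, -2.1 - 2.5j. RHP poles (Re>0): 0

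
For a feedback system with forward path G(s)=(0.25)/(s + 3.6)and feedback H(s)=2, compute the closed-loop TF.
Closed-loop T = G/(1+GH).
Numerator: G_num * H_den = 0.25.
Denominator: G_den * H_den + G_num * H_num = (s + 3.6) + (0.5) = s + 4.1.
T(s) = (0.25)/(s + 4.1)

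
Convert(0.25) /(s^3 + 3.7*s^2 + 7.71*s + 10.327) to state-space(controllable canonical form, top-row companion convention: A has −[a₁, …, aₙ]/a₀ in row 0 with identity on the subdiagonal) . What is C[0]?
Reachable canonical form: C = numerator coefficients (right-aligned, zero-padded to length n).
num = 0.25, C = [[0, 0, 0.25]].
C[0] = 0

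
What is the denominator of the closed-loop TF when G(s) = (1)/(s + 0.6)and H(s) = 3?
Characteristic poly = G_den * H_den + G_num * H_num = (s + 0.6) + (3) = s + 3.6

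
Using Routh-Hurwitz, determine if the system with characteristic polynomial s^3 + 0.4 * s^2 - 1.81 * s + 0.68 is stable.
Routh array:
s^3: [1, -1.81]; s^2: [0.4, 0.68]; s^1: [-3.51]; s^0: [0.68]
First column: [1, 0.4, -3.51, 0.68]. Sign changes = 2.
No, unstable (2 RHP root(s))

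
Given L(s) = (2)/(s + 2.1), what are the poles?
Set denominator = 0: s + 2.1 = 0 → Poles: -2.1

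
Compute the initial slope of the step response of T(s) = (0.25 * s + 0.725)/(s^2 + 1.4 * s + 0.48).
IVT: y'(0⁺) = lim_{s→∞} s²·Y(s) = lim_{s→∞} s·T(s).
deg(num) = 1, deg(den) = 2, relative degree = 1, so s·T(s) → (leading num)/(leading den) = 0.25/1 = 0.25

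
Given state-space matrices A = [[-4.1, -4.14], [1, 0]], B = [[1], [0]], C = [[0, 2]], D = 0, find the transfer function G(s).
G(s) = C(sI - A)⁻¹B + D.
Characteristic polynomial det(sI - A) = s^2 + 4.1*s + 4.14.
Numerator from C·adj(sI-A)·B + D·det(sI-A) = 2.
G(s) = (2)/(s^2 + 4.1*s + 4.14)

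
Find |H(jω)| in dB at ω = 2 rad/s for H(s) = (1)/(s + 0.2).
Substitute s = j*2: H(j2) = 0.049505 - 0.49505j.
|H(j2)| = sqrt(Re² + Im²) = 0.4975.
20*log₁₀(0.4975) = -6.06 dB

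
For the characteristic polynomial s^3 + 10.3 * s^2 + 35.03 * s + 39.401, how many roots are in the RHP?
s^3 + 10.3*s^2 + 35.03*s + 39.401 = (s + 4.1)(s + 3.1)(s + 3.1). Poles: -3.1, -3.1, -4.1. RHP poles (Re>0): 0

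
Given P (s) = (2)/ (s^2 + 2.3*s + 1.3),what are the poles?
Set denominator = 0: s^2 + 2.3*s + 1.3 = (s + 1)(s + 1.3) = 0 → Poles: -1, -1.3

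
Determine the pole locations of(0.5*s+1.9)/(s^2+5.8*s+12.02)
Set denominator = 0: s^2 + 5.8*s + 12.02 = 0 → Poles: -2.9 + 1.9j, -2.9 - 1.9j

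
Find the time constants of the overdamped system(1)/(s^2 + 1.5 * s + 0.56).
Overdamped: real poles at -0.7, -0.8. τ = -1/pole → τ₁ = 1.429, τ₂ = 1.25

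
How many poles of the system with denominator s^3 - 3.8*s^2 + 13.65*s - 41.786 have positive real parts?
s^3 - 3.8*s^2 + 13.65*s - 41.786 = (s - 3.4)(s^2 - 0.4*s + 12.29). Poles: 0.2 + 3.5j, 0.2 - 3.5j, 3.4. RHP poles (Re>0): 3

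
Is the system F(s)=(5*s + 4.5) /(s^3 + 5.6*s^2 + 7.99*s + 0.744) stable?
Denominator: s^3 + 5.6*s^2 + 7.99*s + 0.744 = (s + 2.4)(s + 3.1)(s + 0.1). Poles: -0.1, -2.4, -3.1. All Re(p)<0: Yes (stable)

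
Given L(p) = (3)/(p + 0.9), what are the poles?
Set denominator = 0: p + 0.9 = 0 → Poles: -0.9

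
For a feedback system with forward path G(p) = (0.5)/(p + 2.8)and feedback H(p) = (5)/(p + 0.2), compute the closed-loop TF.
Closed-loop T = G/(1+GH).
Numerator: G_num * H_den = 0.5*p + 0.1.
Denominator: G_den * H_den + G_num * H_num = (p^2 + 3*p + 0.56) + (2.5) = p^2 + 3*p + 3.06.
T(p) = (0.5*p + 0.1)/(p^2 + 3*p + 3.06)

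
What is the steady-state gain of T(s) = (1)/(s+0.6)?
DC gain = T(0) = num(0)/den(0) = 1/0.6 = 1.667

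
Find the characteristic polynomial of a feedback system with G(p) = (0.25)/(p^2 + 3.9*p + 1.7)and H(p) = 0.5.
Characteristic poly = G_den * H_den + G_num * H_num = (p^2 + 3.9*p + 1.7) + (0.125) = p^2 + 3.9*p + 1.825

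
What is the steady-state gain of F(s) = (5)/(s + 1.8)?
DC gain = F(0) = num(0)/den(0) = 5/1.8 = 2.778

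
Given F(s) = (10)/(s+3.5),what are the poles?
Set denominator = 0: s + 3.5 = 0 → Poles: -3.5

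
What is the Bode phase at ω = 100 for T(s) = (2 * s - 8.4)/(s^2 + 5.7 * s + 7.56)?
Substitute s = j*100: T(j100) = 0.00197593 - 0.0199024j.
∠T(j100) = atan2(Im, Re) = atan2(-0.0199024, 0.00197593) = -84.33°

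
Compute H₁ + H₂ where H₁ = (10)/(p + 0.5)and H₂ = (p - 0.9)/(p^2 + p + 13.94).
Parallel: H = H₁ + H₂ = (n₁·d₂ + n₂·d₁)/(d₁·d₂).
n₁·d₂ = 10*p^2 + 10*p + 139.4. n₂·d₁ = p^2 - 0.4*p - 0.45. Sum = 11*p^2 + 9.6*p + 138.95. d₁·d₂ = p^3 + 1.5*p^2 + 14.44*p + 6.97.
H(p) = (11*p^2 + 9.6*p + 138.95)/(p^3 + 1.5*p^2 + 14.44*p + 6.97)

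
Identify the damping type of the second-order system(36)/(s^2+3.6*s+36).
Standard form: ωn²/(s²+2ζωn·s+ωn²) gives ωn=6, ζ=0.3.
Underdamped (ζ = 0.3 < 1)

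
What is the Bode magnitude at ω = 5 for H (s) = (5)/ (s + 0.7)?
Substitute s = j*5: H(j5) = 0.137309 - 0.980777j.
|H(j5)| = sqrt(Re² + Im²) = 0.9903.
20*log₁₀(0.9903) = -0.08 dB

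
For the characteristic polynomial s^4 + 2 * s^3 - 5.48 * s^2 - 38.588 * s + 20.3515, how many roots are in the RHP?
s^4 + 2*s^3 - 5.48*s^2 - 38.588*s + 20.3515 = (s - 3.1)(s - 0.5)(s^2 + 5.6*s + 13.13). Poles: -2.8 + 2.3j, -2.8 - 2.3j, 0.5, 3.1. RHP poles (Re>0): 2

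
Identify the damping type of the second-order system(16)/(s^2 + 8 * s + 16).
Standard form: ωn²/(s²+2ζωn·s+ωn²) gives ωn=4, ζ=1.
Critically damped (ζ = 1)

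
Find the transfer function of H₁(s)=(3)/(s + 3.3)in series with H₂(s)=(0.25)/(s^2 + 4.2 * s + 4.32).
Series: H = H₁ · H₂ = (n₁·n₂)/(d₁·d₂).
Num: n₁·n₂ = 0.75. Den: d₁·d₂ = s^3 + 7.5*s^2 + 18.18*s + 14.256.
H(s) = (0.75)/(s^3 + 7.5*s^2 + 18.18*s + 14.256)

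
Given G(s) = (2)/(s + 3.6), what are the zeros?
Numerator is a nonzero constant (2) → Zeros: none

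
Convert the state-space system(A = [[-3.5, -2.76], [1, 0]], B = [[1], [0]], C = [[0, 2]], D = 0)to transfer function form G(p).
G(p) = C(pI - A)⁻¹B + D.
Characteristic polynomial det(pI - A) = p^2 + 3.5*p + 2.76.
Numerator from C·adj(pI-A)·B + D·det(pI-A) = 2.
G(p) = (2)/(p^2 + 3.5*p + 2.76)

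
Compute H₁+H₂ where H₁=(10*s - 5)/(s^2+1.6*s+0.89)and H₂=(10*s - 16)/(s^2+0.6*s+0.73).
Parallel: H = H₁ + H₂ = (n₁·d₂ + n₂·d₁)/(d₁·d₂).
n₁·d₂ = 10*s^3 + s^2 + 4.3*s - 3.65. n₂·d₁ = 10*s^3 - 16.7*s - 14.24. Sum = 20*s^3 + s^2 - 12.4*s - 17.89. d₁·d₂ = s^4 + 2.2*s^3 + 2.58*s^2 + 1.702*s + 0.6497.
H(s) = (20*s^3 + s^2 - 12.4*s - 17.89)/(s^4 + 2.2*s^3 + 2.58*s^2 + 1.702*s + 0.6497)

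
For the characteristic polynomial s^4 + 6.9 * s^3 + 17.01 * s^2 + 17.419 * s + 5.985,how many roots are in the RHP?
s^4 + 6.9*s^3 + 17.01*s^2 + 17.419*s + 5.985 = (s + 0.7)(s + 1.8)(s + 1.9)(s + 2.5). Poles: -0.7, -1.8, -1.9, -2.5. RHP poles (Re>0): 0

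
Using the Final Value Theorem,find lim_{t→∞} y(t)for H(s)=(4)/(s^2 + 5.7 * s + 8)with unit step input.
FVT: lim_{t→∞} y(t) = lim_{s→0} s*Y(s) where Y(s) = H(s)/s.
= lim_{s→0} H(s) = H(0) = num(0)/den(0) = 4/8 = 0.5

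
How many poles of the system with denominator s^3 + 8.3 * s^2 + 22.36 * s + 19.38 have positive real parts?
s^3 + 8.3*s^2 + 22.36*s + 19.38 = (s + 1.9)(s + 3.4)(s + 3). Poles: -1.9, -3, -3.4. RHP poles (Re>0): 0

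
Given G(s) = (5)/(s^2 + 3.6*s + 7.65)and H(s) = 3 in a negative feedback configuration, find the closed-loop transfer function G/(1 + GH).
Closed-loop T = G/(1+GH).
Numerator: G_num * H_den = 5.
Denominator: G_den * H_den + G_num * H_num = (s^2 + 3.6*s + 7.65) + (15) = s^2 + 3.6*s + 22.65.
T(s) = (5)/(s^2 + 3.6*s + 22.65)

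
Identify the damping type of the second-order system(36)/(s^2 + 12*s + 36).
Standard form: ωn²/(s²+2ζωn·s+ωn²) gives ωn=6, ζ=1.
Critically damped (ζ = 1)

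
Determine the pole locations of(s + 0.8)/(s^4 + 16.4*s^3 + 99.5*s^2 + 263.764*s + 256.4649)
Set denominator = 0: s^4 + 16.4*s^3 + 99.5*s^2 + 263.764*s + 256.4649 = (s + 4.3)(s + 2.7)(s + 4.7)(s + 4.7) = 0 → Poles: -2.7, -4.3, -4.7, -4.7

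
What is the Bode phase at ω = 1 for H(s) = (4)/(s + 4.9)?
Substitute s = j*1: H(j1) = 0.783687 - 0.159936j.
∠H(j1) = atan2(Im, Re) = atan2(-0.159936, 0.783687) = -11.53°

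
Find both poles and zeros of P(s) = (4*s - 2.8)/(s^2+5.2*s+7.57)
Set denominator = 0: s^2 + 5.2*s + 7.57 = 0 → Poles: -2.6 + 0.9j, -2.6 - 0.9j
Set numerator = 0: 4*s - 2.8 = 0 → Zeros: 0.7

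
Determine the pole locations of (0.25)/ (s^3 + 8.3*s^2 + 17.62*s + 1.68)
Set denominator = 0: s^3 + 8.3*s^2 + 17.62*s + 1.68 = (s + 4)(s + 0.1)(s + 4.2) = 0 → Poles: -0.1, -4, -4.2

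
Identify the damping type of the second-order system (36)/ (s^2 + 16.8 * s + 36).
Standard form: ωn²/(s²+2ζωn·s+ωn²) gives ωn=6, ζ=1.4.
Overdamped (ζ = 1.4 > 1)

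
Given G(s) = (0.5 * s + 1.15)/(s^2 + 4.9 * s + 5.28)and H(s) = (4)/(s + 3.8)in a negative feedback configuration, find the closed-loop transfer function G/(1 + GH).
Closed-loop T = G/(1+GH).
Numerator: G_num * H_den = 0.5*s^2 + 3.05*s + 4.37.
Denominator: G_den * H_den + G_num * H_num = (s^3 + 8.7*s^2 + 23.9*s + 20.064) + (2*s + 4.6) = s^3 + 8.7*s^2 + 25.9*s + 24.664.
T(s) = (0.5*s^2 + 3.05*s + 4.37)/(s^3 + 8.7*s^2 + 25.9*s + 24.664)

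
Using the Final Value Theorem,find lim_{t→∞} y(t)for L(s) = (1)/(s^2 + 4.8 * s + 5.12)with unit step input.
FVT: lim_{t→∞} y(t) = lim_{s→0} s*Y(s) where Y(s) = L(s)/s.
= lim_{s→0} L(s) = L(0) = num(0)/den(0) = 1/5.12 = 0.1953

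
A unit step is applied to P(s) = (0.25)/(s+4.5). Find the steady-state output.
FVT: lim_{t→∞} y(t) = lim_{s→0} s*Y(s) where Y(s) = P(s)/s.
= lim_{s→0} P(s) = P(0) = num(0)/den(0) = 0.25/4.5 = 0.05556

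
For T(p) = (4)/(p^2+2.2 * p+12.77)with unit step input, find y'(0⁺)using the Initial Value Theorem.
IVT: y'(0⁺) = lim_{p→∞} p²·Y(p) = lim_{p→∞} p·T(p).
deg(num) = 0, deg(den) = 2, relative degree = 2 ≥ 2, so p·T(p) → 0. Initial slope = 0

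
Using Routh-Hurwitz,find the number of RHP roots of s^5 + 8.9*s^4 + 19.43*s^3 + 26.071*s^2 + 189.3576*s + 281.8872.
Routh array:
s^5: [1, 19.43, 189.3576]; s^4: [8.9, 26.071, 281.8872]; s^3: [16.5007, 157.685]; s^2: [-58.9798, 281.8872]; s^1: [236.548]; s^0: [281.8872]
First column: [1, 8.9, 16.5007, -58.9798, 236.548, 281.8872]. Sign changes = RHP roots = 2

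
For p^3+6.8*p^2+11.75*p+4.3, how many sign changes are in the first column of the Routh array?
Routh array:
p^3: [1, 11.75]; p^2: [6.8, 4.3]; p^1: [11.1176]; p^0: [4.3]
First column: [1, 6.8, 11.1176, 4.3]. Sign changes = 0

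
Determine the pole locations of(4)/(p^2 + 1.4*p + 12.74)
Set denominator = 0: p^2 + 1.4*p + 12.74 = 0 → Poles: -0.7 + 3.5j, -0.7 - 3.5j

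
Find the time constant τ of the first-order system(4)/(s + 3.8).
First-order system: τ = -1/pole. Pole = -3.8. τ = -1/(-3.8) = 0.2632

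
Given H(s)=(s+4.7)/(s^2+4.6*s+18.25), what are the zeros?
Set numerator = 0: s + 4.7 = 0 → Zeros: -4.7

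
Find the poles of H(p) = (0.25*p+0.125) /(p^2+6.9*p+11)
Set denominator = 0: p^2 + 6.9*p + 11 = (p + 4.4)(p + 2.5) = 0 → Poles: -2.5, -4.4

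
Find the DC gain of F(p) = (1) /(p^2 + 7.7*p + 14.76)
DC gain = F(0) = num(0)/den(0) = 1/14.76 = 0.06775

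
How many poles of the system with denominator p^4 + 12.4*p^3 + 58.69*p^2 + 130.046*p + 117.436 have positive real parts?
p^4 + 12.4*p^3 + 58.69*p^2 + 130.046*p + 117.436 = (p + 3.4)(p + 4.4)(p^2 + 4.6*p + 7.85). Poles: -2.3 + 1.6j, -2.3 - 1.6j, -3.4, -4.4. RHP poles (Re>0): 0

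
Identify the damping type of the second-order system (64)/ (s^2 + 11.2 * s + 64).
Standard form: ωn²/(s²+2ζωn·s+ωn²) gives ωn=8, ζ=0.7.
Underdamped (ζ = 0.7 < 1)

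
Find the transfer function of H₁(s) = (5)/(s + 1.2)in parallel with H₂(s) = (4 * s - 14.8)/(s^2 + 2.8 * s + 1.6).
Parallel: H = H₁ + H₂ = (n₁·d₂ + n₂·d₁)/(d₁·d₂).
n₁·d₂ = 5*s^2 + 14*s + 8. n₂·d₁ = 4*s^2 - 10*s - 17.76. Sum = 9*s^2 + 4*s - 9.76. d₁·d₂ = s^3 + 4*s^2 + 4.96*s + 1.92.
H(s) = (9*s^2 + 4*s - 9.76)/(s^3 + 4*s^2 + 4.96*s + 1.92)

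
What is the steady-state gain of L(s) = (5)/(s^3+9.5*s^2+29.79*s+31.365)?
DC gain = L(0) = num(0)/den(0) = 5/31.365 = 0.1594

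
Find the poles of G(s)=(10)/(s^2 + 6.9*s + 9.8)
Set denominator = 0: s^2 + 6.9*s + 9.8 = (s + 2)(s + 4.9) = 0 → Poles: -2, -4.9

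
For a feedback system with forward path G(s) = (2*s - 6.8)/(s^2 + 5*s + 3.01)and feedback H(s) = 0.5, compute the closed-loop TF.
Closed-loop T = G/(1+GH).
Numerator: G_num * H_den = 2*s - 6.8.
Denominator: G_den * H_den + G_num * H_num = (s^2 + 5*s + 3.01) + (s - 3.4) = s^2 + 6*s - 0.39.
T(s) = (2*s - 6.8)/(s^2 + 6*s - 0.39)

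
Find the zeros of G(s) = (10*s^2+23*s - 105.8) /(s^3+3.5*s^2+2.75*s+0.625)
Set numerator = 0: 10*s^2 + 23*s - 105.8 = 10*(s + 4.6)(s - 2.3) = 0 → Zeros: -4.6, 2.3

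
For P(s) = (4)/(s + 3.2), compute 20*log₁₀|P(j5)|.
Substitute s = j*5: P(j5) = 0.363224 - 0.567537j.
|P(j5)| = sqrt(Re² + Im²) = 0.6738.
20*log₁₀(0.6738) = -3.43 dB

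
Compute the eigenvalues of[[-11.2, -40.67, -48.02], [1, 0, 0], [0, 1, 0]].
Eigenvalues solve det(λI - A) = 0.
Characteristic polynomial: λ^3 + 11.2*λ^2 + 40.67*λ + 48.02 = 0.
Factor: (λ + 3.5)(λ + 4.9)(λ + 2.8) = 0.
Roots: -2.8, -3.5, -4.9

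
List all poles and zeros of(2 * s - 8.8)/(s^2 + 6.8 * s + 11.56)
Set denominator = 0: s^2 + 6.8*s + 11.56 = (s + 3.4)(s + 3.4) = 0 → Poles: -3.4, -3.4
Set numerator = 0: 2*s - 8.8 = 0 → Zeros: 4.4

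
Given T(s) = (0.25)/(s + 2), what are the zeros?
Numerator is a nonzero constant (0.25) → Zeros: none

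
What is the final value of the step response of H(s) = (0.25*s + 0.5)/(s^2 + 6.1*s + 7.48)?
FVT: lim_{t→∞} y(t) = lim_{s→0} s*Y(s) where Y(s) = H(s)/s.
= lim_{s→0} H(s) = H(0) = num(0)/den(0) = 0.5/7.48 = 0.06684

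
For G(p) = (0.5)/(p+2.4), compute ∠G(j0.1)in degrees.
Substitute p = j*0.1: G(j0.1) = 0.207972 - 0.00866551j.
∠G(j0.1) = atan2(Im, Re) = atan2(-0.00866551, 0.207972) = -2.39°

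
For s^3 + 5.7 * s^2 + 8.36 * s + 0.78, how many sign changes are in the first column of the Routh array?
Routh array:
s^3: [1, 8.36]; s^2: [5.7, 0.78]; s^1: [8.22316]; s^0: [0.78]
First column: [1, 5.7, 8.22316, 0.78]. Sign changes = 0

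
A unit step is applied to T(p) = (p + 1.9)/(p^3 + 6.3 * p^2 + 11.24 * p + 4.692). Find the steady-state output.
FVT: lim_{t→∞} y(t) = lim_{p→0} p*Y(p) where Y(p) = T(p)/p.
= lim_{p→0} T(p) = T(0) = num(0)/den(0) = 1.9/4.692 = 0.4049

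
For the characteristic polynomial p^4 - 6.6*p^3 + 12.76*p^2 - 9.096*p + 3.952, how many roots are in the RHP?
p^4 - 6.6*p^3 + 12.76*p^2 - 9.096*p + 3.952 = (p - 3.8)(p - 2)(p^2 - 0.8*p + 0.52). Poles: 0.4 + 0.6j, 0.4 - 0.6j, 2, 3.8. RHP poles (Re>0): 4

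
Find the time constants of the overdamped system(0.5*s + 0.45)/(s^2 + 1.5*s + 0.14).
Overdamped: real poles at -0.1, -1.4. τ = -1/pole → τ₁ = 10, τ₂ = 0.7143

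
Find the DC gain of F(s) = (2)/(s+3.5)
DC gain = F(0) = num(0)/den(0) = 2/3.5 = 0.5714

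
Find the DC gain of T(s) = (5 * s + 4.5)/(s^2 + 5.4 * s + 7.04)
DC gain = T(0) = num(0)/den(0) = 4.5/7.04 = 0.6392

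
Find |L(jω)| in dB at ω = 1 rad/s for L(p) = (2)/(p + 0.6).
Substitute p = j*1: L(j1) = 0.882353 - 1.47059j.
|L(j1)| = sqrt(Re² + Im²) = 1.715.
20*log₁₀(1.715) = 4.69 dB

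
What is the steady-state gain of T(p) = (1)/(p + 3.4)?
DC gain = T(0) = num(0)/den(0) = 1/3.4 = 0.2941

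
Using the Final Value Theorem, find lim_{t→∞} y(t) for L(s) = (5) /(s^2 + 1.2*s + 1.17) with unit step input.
FVT: lim_{t→∞} y(t) = lim_{s→0} s*Y(s) where Y(s) = L(s)/s.
= lim_{s→0} L(s) = L(0) = num(0)/den(0) = 5/1.17 = 4.274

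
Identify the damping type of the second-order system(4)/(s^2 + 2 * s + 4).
Standard form: ωn²/(s²+2ζωn·s+ωn²) gives ωn=2, ζ=0.5.
Underdamped (ζ = 0.5 < 1)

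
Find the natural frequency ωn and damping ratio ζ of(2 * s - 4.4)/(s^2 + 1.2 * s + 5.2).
Underdamped: complex pole -0.6 + 2.2j. ωn = |pole| = 2.28, ζ = -Re(pole)/ωn = 0.2631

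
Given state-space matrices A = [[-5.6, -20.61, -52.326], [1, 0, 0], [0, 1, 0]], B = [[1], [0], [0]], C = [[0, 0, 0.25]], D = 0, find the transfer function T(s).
T(s) = C(sI - A)⁻¹B + D.
Characteristic polynomial det(sI - A) = s^3 + 5.6*s^2 + 20.61*s + 52.326.
Numerator from C·adj(sI-A)·B + D·det(sI-A) = 0.25.
T(s) = (0.25)/(s^3 + 5.6*s^2 + 20.61*s + 52.326)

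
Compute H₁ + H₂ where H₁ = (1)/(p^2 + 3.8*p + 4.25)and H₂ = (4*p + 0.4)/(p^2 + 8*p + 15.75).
Parallel: H = H₁ + H₂ = (n₁·d₂ + n₂·d₁)/(d₁·d₂).
n₁·d₂ = p^2 + 8*p + 15.75. n₂·d₁ = 4*p^3 + 15.6*p^2 + 18.52*p + 1.7. Sum = 4*p^3 + 16.6*p^2 + 26.52*p + 17.45. d₁·d₂ = p^4 + 11.8*p^3 + 50.4*p^2 + 93.85*p + 66.9375.
H(p) = (4*p^3 + 16.6*p^2 + 26.52*p + 17.45)/(p^4 + 11.8*p^3 + 50.4*p^2 + 93.85*p + 66.9375)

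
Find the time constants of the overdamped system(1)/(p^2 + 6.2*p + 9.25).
Overdamped: real poles at -3.7, -2.5. τ = -1/pole → τ₁ = 0.2703, τ₂ = 0.4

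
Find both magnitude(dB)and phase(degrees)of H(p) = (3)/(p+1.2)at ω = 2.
Substitute p = j*2: H(j2) = 0.661765 - 1.10294j.
|H| = 20*log₁₀(sqrt(Re²+Im²)) = 2.19 dB.
∠H = atan2(Im, Re) = -59.04°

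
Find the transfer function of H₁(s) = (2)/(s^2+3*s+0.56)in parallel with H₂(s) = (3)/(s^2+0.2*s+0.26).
Parallel: H = H₁ + H₂ = (n₁·d₂ + n₂·d₁)/(d₁·d₂).
n₁·d₂ = 2*s^2 + 0.4*s + 0.52. n₂·d₁ = 3*s^2 + 9*s + 1.68. Sum = 5*s^2 + 9.4*s + 2.2. d₁·d₂ = s^4 + 3.2*s^3 + 1.42*s^2 + 0.892*s + 0.1456.
H(s) = (5*s^2 + 9.4*s + 2.2)/(s^4 + 3.2*s^3 + 1.42*s^2 + 0.892*s + 0.1456)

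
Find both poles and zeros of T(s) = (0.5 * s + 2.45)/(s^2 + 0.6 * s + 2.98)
Set denominator = 0: s^2 + 0.6*s + 2.98 = 0 → Poles: -0.3 + 1.7j, -0.3 - 1.7j
Set numerator = 0: 0.5*s + 2.45 = 0 → Zeros: -4.9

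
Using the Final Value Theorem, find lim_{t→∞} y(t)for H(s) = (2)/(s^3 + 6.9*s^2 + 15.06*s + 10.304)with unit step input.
FVT: lim_{t→∞} y(t) = lim_{s→0} s*Y(s) where Y(s) = H(s)/s.
= lim_{s→0} H(s) = H(0) = num(0)/den(0) = 2/10.304 = 0.1941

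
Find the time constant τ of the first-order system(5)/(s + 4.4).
First-order system: τ = -1/pole. Pole = -4.4. τ = -1/(-4.4) = 0.2273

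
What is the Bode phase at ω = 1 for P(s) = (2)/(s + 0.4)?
Substitute s = j*1: P(j1) = 0.689655 - 1.72414j.
∠P(j1) = atan2(Im, Re) = atan2(-1.72414, 0.689655) = -68.20°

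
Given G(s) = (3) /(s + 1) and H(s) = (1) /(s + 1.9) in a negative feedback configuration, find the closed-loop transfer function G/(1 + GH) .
Closed-loop T = G/(1+GH).
Numerator: G_num * H_den = 3*s + 5.7.
Denominator: G_den * H_den + G_num * H_num = (s^2 + 2.9*s + 1.9) + (3) = s^2 + 2.9*s + 4.9.
T(s) = (3*s + 5.7)/(s^2 + 2.9*s + 4.9)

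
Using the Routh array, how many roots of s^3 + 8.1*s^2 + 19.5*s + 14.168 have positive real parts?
Routh array:
s^3: [1, 19.5]; s^2: [8.1, 14.168]; s^1: [17.7509]; s^0: [14.168]
First column: [1, 8.1, 17.7509, 14.168]. Sign changes = RHP roots = 0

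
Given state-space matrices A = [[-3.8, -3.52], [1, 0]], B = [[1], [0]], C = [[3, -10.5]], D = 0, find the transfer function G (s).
G(s) = C(sI - A)⁻¹B + D.
Characteristic polynomial det(sI - A) = s^2 + 3.8*s + 3.52.
Numerator from C·adj(sI-A)·B + D·det(sI-A) = 3*s - 10.5.
G(s) = (3*s - 10.5)/(s^2 + 3.8*s + 3.52)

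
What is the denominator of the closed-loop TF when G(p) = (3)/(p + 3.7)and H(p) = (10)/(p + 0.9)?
Characteristic poly = G_den * H_den + G_num * H_num = (p^2 + 4.6*p + 3.33) + (30) = p^2 + 4.6*p + 33.33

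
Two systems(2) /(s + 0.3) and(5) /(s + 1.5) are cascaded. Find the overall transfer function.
Series: H = H₁ · H₂ = (n₁·n₂)/(d₁·d₂).
Num: n₁·n₂ = 10. Den: d₁·d₂ = s^2 + 1.8*s + 0.45.
H(s) = (10)/(s^2 + 1.8*s + 0.45)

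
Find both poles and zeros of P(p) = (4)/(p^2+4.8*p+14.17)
Set denominator = 0: p^2 + 4.8*p + 14.17 = 0 → Poles: -2.4 + 2.9j, -2.4 - 2.9j
Numerator is a nonzero constant (4) → Zeros: none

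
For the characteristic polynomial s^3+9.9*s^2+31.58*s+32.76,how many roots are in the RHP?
s^3 + 9.9*s^2 + 31.58*s + 32.76 = (s + 2.8)(s + 2.6)(s + 4.5). Poles: -2.6, -2.8, -4.5. RHP poles (Re>0): 0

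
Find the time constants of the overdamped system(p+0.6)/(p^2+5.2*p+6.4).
Overdamped: real poles at -2, -3.2. τ = -1/pole → τ₁ = 0.5, τ₂ = 0.3125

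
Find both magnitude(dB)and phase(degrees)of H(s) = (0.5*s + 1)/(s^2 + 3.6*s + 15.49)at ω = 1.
Substitute s = j*1: H(j1) = 0.0730755 + 0.0163512j.
|H| = 20*log₁₀(sqrt(Re²+Im²)) = -22.51 dB.
∠H = atan2(Im, Re) = 12.61°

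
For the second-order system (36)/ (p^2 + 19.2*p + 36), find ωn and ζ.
Standard form: ωn²/(p²+2ζωn·p+ωn²).
const=36=ωn² → ωn=6, p coeff=19.2=2ζωn → ζ=1.6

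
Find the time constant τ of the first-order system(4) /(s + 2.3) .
First-order system: τ = -1/pole. Pole = -2.3. τ = -1/(-2.3) = 0.4348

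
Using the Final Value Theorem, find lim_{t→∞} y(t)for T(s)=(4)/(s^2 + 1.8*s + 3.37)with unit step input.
FVT: lim_{t→∞} y(t) = lim_{s→0} s*Y(s) where Y(s) = T(s)/s.
= lim_{s→0} T(s) = T(0) = num(0)/den(0) = 4/3.37 = 1.187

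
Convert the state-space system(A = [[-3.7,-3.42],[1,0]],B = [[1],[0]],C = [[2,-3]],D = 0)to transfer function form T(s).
T(s) = C(sI - A)⁻¹B + D.
Characteristic polynomial det(sI - A) = s^2 + 3.7*s + 3.42.
Numerator from C·adj(sI-A)·B + D·det(sI-A) = 2*s - 3.
T(s) = (2*s - 3)/(s^2 + 3.7*s + 3.42)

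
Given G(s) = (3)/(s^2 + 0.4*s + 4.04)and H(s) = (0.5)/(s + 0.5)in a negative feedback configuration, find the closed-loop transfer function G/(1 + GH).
Closed-loop T = G/(1+GH).
Numerator: G_num * H_den = 3*s + 1.5.
Denominator: G_den * H_den + G_num * H_num = (s^3 + 0.9*s^2 + 4.24*s + 2.02) + (1.5) = s^3 + 0.9*s^2 + 4.24*s + 3.52.
T(s) = (3*s + 1.5)/(s^3 + 0.9*s^2 + 4.24*s + 3.52)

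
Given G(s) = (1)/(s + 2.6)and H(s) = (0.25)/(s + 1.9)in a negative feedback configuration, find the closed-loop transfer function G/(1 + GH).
Closed-loop T = G/(1+GH).
Numerator: G_num * H_den = s + 1.9.
Denominator: G_den * H_den + G_num * H_num = (s^2 + 4.5*s + 4.94) + (0.25) = s^2 + 4.5*s + 5.19.
T(s) = (s + 1.9)/(s^2 + 4.5*s + 5.19)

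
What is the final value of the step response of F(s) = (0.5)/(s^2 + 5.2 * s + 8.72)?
FVT: lim_{t→∞} y(t) = lim_{s→0} s*Y(s) where Y(s) = F(s)/s.
= lim_{s→0} F(s) = F(0) = num(0)/den(0) = 0.5/8.72 = 0.05734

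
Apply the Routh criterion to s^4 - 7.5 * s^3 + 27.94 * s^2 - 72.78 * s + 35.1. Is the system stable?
Routh array:
s^4: [1, 27.94, 35.1]; s^3: [-7.5, -72.78]; s^2: [18.236, 35.1]; s^1: [-58.3443]; s^0: [35.1]
First column: [1, -7.5, 18.236, -58.3443, 35.1]. Sign changes = 4.
No, unstable (4 RHP root(s))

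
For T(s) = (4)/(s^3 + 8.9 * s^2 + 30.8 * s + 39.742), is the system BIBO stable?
Denominator: s^3 + 8.9*s^2 + 30.8*s + 39.742 = (s + 3.1)(s^2 + 5.8*s + 12.82). Poles: -2.9 + 2.1j, -2.9 - 2.1j, -3.1. All Re(p)<0: Yes (stable)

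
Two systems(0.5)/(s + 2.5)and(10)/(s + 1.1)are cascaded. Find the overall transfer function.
Series: H = H₁ · H₂ = (n₁·n₂)/(d₁·d₂).
Num: n₁·n₂ = 5. Den: d₁·d₂ = s^2 + 3.6*s + 2.75.
H(s) = (5)/(s^2 + 3.6*s + 2.75)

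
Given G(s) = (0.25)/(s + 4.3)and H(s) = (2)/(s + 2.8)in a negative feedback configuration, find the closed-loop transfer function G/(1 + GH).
Closed-loop T = G/(1+GH).
Numerator: G_num * H_den = 0.25*s + 0.7.
Denominator: G_den * H_den + G_num * H_num = (s^2 + 7.1*s + 12.04) + (0.5) = s^2 + 7.1*s + 12.54.
T(s) = (0.25*s + 0.7)/(s^2 + 7.1*s + 12.54)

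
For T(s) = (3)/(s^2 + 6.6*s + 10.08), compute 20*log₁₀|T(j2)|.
Substitute s = j*2: T(j2) = 0.086361 - 0.187494j.
|T(j2)| = sqrt(Re² + Im²) = 0.2064.
20*log₁₀(0.2064) = -13.70 dB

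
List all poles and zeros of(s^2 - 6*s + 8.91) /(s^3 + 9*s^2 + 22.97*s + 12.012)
Set denominator = 0: s^3 + 9*s^2 + 22.97*s + 12.012 = (s + 3.9)(s + 4.4)(s + 0.7) = 0 → Poles: -0.7, -3.9, -4.4
Set numerator = 0: s^2 - 6*s + 8.91 = (s - 2.7)(s - 3.3) = 0 → Zeros: 2.7, 3.3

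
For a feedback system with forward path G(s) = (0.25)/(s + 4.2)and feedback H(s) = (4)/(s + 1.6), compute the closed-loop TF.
Closed-loop T = G/(1+GH).
Numerator: G_num * H_den = 0.25*s + 0.4.
Denominator: G_den * H_den + G_num * H_num = (s^2 + 5.8*s + 6.72) + (1) = s^2 + 5.8*s + 7.72.
T(s) = (0.25*s + 0.4)/(s^2 + 5.8*s + 7.72)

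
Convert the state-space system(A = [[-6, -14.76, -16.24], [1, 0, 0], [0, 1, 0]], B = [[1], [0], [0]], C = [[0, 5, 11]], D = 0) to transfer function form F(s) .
F(s) = C(sI - A)⁻¹B + D.
Characteristic polynomial det(sI - A) = s^3 + 6*s^2 + 14.76*s + 16.24.
Numerator from C·adj(sI-A)·B + D·det(sI-A) = 5*s + 11.
F(s) = (5*s + 11)/(s^3 + 6*s^2 + 14.76*s + 16.24)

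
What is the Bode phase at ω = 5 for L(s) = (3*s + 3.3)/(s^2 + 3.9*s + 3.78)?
Substitute s = j*5: L(j5) = 0.267867 - 0.460725j.
∠L(j5) = atan2(Im, Re) = atan2(-0.460725, 0.267867) = -59.83°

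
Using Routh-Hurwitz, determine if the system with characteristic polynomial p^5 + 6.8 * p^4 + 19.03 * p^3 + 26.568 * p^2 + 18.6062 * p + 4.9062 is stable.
Routh array:
p^5: [1, 19.03, 18.6062]; p^4: [6.8, 26.568, 4.9062]; p^3: [15.1229, 17.8847]; p^2: [18.5262, 4.9062]; p^1: [13.8798]; p^0: [4.9062]
First column: [1, 6.8, 15.1229, 18.5262, 13.8798, 4.9062]. Sign changes = 0.
Yes, stable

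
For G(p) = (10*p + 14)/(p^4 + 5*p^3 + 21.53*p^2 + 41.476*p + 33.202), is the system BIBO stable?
Denominator: p^4 + 5*p^3 + 21.53*p^2 + 41.476*p + 33.202 = (p^2 + 2.8*p + 2.6)(p^2 + 2.2*p + 12.77). Poles: -1.1 + 3.4j, -1.1 - 3.4j, -1.4 + 0.8j, -1.4 - 0.8j. All Re(p)<0: Yes (stable)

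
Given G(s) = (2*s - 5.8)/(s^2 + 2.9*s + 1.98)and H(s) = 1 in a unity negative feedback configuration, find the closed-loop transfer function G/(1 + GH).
Closed-loop T = G/(1+GH).
Numerator: G_num * H_den = 2*s - 5.8.
Denominator: G_den * H_den + G_num * H_num = (s^2 + 2.9*s + 1.98) + (2*s - 5.8) = s^2 + 4.9*s - 3.82.
T(s) = (2*s - 5.8)/(s^2 + 4.9*s - 3.82)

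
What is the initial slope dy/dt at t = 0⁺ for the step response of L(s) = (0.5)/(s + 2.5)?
IVT: y'(0⁺) = lim_{s→∞} s²·Y(s) = lim_{s→∞} s·L(s).
deg(num) = 0, deg(den) = 1, relative degree = 1, so s·L(s) → (leading num)/(leading den) = 0.5/1 = 0.5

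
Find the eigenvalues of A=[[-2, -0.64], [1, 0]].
Eigenvalues solve det(λI - A) = 0.
Characteristic polynomial: λ^2 + 2*λ + 0.64 = 0.
Factor: (λ + 1.6)(λ + 0.4) = 0.
Roots: -0.4, -1.6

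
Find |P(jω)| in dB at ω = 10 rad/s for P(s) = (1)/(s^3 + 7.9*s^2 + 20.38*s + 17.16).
Substitute s = j*10: P(j10) = -0.000627705 + 0.000646678j.
|P(j10)| = sqrt(Re² + Im²) = 0.0009012.
20*log₁₀(0.0009012) = -60.90 dB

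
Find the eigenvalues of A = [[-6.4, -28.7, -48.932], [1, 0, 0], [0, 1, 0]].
Eigenvalues solve det(λI - A) = 0.
Characteristic polynomial: λ^3 + 6.4*λ^2 + 28.7*λ + 48.932 = 0.
Factor: (λ + 2.6)(λ^2 + 3.8*λ + 18.82) = 0.
Roots: -1.9 + 3.9j, -1.9 - 3.9j, -2.6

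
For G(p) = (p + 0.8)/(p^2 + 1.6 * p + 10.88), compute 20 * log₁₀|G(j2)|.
Substitute p = j*2: G(j2) = 0.206759 + 0.194531j.
|G(j2)| = sqrt(Re² + Im²) = 0.2839.
20*log₁₀(0.2839) = -10.94 dB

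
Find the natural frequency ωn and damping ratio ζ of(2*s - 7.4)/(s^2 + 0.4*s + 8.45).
Underdamped: complex pole -0.2 + 2.9j. ωn = |pole| = 2.907, ζ = -Re(pole)/ωn = 0.0688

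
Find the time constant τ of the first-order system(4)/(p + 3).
First-order system: τ = -1/pole. Pole = -3. τ = -1/(-3) = 0.3333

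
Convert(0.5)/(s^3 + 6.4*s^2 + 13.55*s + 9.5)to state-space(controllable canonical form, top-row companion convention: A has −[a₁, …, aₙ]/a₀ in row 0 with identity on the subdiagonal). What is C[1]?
Reachable canonical form: C = numerator coefficients (right-aligned, zero-padded to length n).
num = 0.5, C = [[0, 0, 0.5]].
C[1] = 0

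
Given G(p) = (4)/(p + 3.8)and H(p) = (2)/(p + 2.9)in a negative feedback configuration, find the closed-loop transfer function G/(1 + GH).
Closed-loop T = G/(1+GH).
Numerator: G_num * H_den = 4*p + 11.6.
Denominator: G_den * H_den + G_num * H_num = (p^2 + 6.7*p + 11.02) + (8) = p^2 + 6.7*p + 19.02.
T(p) = (4*p + 11.6)/(p^2 + 6.7*p + 19.02)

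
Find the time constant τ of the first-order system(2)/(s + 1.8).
First-order system: τ = -1/pole. Pole = -1.8. τ = -1/(-1.8) = 0.5556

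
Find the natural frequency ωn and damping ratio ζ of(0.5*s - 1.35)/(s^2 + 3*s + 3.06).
Underdamped: complex pole -1.5 + 0.9j. ωn = |pole| = 1.749, ζ = -Re(pole)/ωn = 0.8575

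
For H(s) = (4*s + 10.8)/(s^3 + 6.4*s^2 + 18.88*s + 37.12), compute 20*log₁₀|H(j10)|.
Substitute s = j*10: H(j10) = -0.0381387 - 0.0150309j.
|H(j10)| = sqrt(Re² + Im²) = 0.04099.
20*log₁₀(0.04099) = -27.75 dB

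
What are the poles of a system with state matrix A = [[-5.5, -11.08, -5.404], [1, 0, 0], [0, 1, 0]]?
Eigenvalues solve det(λI - A) = 0.
Characteristic polynomial: λ^3 + 5.5*λ^2 + 11.08*λ + 5.404 = 0.
Factor: (λ + 0.7)(λ^2 + 4.8*λ + 7.72) = 0.
Roots: -0.7, -2.4 + 1.4j, -2.4 - 1.4j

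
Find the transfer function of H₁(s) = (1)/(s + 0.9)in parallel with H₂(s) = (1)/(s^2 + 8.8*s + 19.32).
Parallel: H = H₁ + H₂ = (n₁·d₂ + n₂·d₁)/(d₁·d₂).
n₁·d₂ = s^2 + 8.8*s + 19.32. n₂·d₁ = s + 0.9. Sum = s^2 + 9.8*s + 20.22. d₁·d₂ = s^3 + 9.7*s^2 + 27.24*s + 17.388.
H(s) = (s^2 + 9.8*s + 20.22)/(s^3 + 9.7*s^2 + 27.24*s + 17.388)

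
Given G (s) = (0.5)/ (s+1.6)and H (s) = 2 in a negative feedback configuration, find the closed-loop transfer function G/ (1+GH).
Closed-loop T = G/(1+GH).
Numerator: G_num * H_den = 0.5.
Denominator: G_den * H_den + G_num * H_num = (s + 1.6) + (1) = s + 2.6.
T(s) = (0.5)/(s + 2.6)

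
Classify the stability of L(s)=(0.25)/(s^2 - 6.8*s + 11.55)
Denominator: s^2 - 6.8*s + 11.55 = (s - 3.5)(s - 3.3). Poles: 3.3, 3.5. Unstable (2 pole(s) in RHP)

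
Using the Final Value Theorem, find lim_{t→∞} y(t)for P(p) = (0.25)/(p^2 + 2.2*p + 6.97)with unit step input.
FVT: lim_{t→∞} y(t) = lim_{p→0} p*Y(p) where Y(p) = P(p)/p.
= lim_{p→0} P(p) = P(0) = num(0)/den(0) = 0.25/6.97 = 0.03587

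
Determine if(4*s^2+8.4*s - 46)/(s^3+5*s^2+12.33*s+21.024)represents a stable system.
Denominator: s^3 + 5*s^2 + 12.33*s + 21.024 = (s + 3.2)(s^2 + 1.8*s + 6.57). Poles: -0.9 + 2.4j, -0.9 - 2.4j, -3.2. All Re(p)<0: Yes (stable)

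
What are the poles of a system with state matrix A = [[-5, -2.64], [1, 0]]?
Eigenvalues solve det(λI - A) = 0.
Characteristic polynomial: λ^2 + 5*λ + 2.64 = 0.
Factor: (λ + 0.6)(λ + 4.4) = 0.
Roots: -0.6, -4.4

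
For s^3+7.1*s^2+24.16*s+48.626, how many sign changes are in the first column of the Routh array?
Routh array:
s^3: [1, 24.16]; s^2: [7.1, 48.626]; s^1: [17.3113]; s^0: [48.626]
First column: [1, 7.1, 17.3113, 48.626]. Sign changes = 0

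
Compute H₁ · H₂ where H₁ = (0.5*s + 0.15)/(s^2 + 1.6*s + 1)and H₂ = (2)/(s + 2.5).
Series: H = H₁ · H₂ = (n₁·n₂)/(d₁·d₂).
Num: n₁·n₂ = s + 0.3. Den: d₁·d₂ = s^3 + 4.1*s^2 + 5*s + 2.5.
H(s) = (s + 0.3)/(s^3 + 4.1*s^2 + 5*s + 2.5)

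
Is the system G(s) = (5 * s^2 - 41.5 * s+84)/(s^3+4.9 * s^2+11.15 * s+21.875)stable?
Denominator: s^3 + 4.9*s^2 + 11.15*s + 21.875 = (s + 3.5)(s^2 + 1.4*s + 6.25). Poles: -0.7 + 2.4j, -0.7 - 2.4j, -3.5. All Re(p)<0: Yes (stable)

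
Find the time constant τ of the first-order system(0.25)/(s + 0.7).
First-order system: τ = -1/pole. Pole = -0.7. τ = -1/(-0.7) = 1.429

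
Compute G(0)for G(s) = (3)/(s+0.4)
DC gain = G(0) = num(0)/den(0) = 3/0.4 = 7.5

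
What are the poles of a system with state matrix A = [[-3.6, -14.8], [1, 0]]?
Eigenvalues solve det(λI - A) = 0.
Characteristic polynomial: λ^2 + 3.6*λ + 14.8 = 0.
Roots: -1.8 + 3.4j, -1.8 - 3.4j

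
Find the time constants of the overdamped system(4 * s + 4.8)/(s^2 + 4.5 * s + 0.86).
Overdamped: real poles at -4.3, -0.2. τ = -1/pole → τ₁ = 0.2326, τ₂ = 5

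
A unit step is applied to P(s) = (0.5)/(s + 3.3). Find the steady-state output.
FVT: lim_{t→∞} y(t) = lim_{s→0} s*Y(s) where Y(s) = P(s)/s.
= lim_{s→0} P(s) = P(0) = num(0)/den(0) = 0.5/3.3 = 0.1515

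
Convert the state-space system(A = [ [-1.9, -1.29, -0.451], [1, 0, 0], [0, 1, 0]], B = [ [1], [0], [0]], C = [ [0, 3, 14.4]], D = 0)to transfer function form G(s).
G(s) = C(sI - A)⁻¹B + D.
Characteristic polynomial det(sI - A) = s^3 + 1.9*s^2 + 1.29*s + 0.451.
Numerator from C·adj(sI-A)·B + D·det(sI-A) = 3*s + 14.4.
G(s) = (3*s + 14.4)/(s^3 + 1.9*s^2 + 1.29*s + 0.451)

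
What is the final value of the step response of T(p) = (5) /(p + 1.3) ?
FVT: lim_{t→∞} y(t) = lim_{p→0} p*Y(p) where Y(p) = T(p)/p.
= lim_{p→0} T(p) = T(0) = num(0)/den(0) = 5/1.3 = 3.846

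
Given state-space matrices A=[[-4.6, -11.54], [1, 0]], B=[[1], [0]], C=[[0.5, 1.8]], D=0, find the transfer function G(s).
G(s) = C(sI - A)⁻¹B + D.
Characteristic polynomial det(sI - A) = s^2 + 4.6*s + 11.54.
Numerator from C·adj(sI-A)·B + D·det(sI-A) = 0.5*s + 1.8.
G(s) = (0.5*s + 1.8)/(s^2 + 4.6*s + 11.54)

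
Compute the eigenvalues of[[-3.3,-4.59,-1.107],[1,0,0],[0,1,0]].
Eigenvalues solve det(λI - A) = 0.
Characteristic polynomial: λ^3 + 3.3*λ^2 + 4.59*λ + 1.107 = 0.
Factor: (λ + 0.3)(λ^2 + 3*λ + 3.69) = 0.
Roots: -0.3, -1.5 + 1.2j, -1.5 - 1.2j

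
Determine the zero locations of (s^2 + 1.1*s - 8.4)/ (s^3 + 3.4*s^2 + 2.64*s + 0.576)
Set numerator = 0: s^2 + 1.1*s - 8.4 = (s + 3.5)(s - 2.4) = 0 → Zeros: -3.5, 2.4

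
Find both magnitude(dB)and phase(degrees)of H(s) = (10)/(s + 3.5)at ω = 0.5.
Substitute s = j*0.5: H(j0.5) = 2.8 - 0.4j.
|H| = 20*log₁₀(sqrt(Re²+Im²)) = 9.03 dB.
∠H = atan2(Im, Re) = -8.13°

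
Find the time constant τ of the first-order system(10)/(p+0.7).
First-order system: τ = -1/pole. Pole = -0.7. τ = -1/(-0.7) = 1.429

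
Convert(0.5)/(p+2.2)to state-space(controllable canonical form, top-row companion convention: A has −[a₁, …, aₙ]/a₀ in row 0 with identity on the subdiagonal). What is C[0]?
Reachable canonical form: C = numerator coefficients (right-aligned, zero-padded to length n).
num = 0.5, C = [[0.5]].
C[0] = 0.5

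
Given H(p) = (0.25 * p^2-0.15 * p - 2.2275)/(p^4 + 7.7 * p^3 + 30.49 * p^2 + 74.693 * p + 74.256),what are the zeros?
Set numerator = 0: 0.25*p^2 - 0.15*p - 2.2275 = 0.25*(p - 3.3)(p + 2.7) = 0 → Zeros: -2.7, 3.3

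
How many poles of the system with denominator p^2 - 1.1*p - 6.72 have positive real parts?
p^2 - 1.1*p - 6.72 = (p - 3.2)(p + 2.1). Poles: -2.1, 3.2. RHP poles (Re>0): 1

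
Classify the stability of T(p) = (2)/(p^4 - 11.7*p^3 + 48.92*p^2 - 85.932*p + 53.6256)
Denominator: p^4 - 11.7*p^3 + 48.92*p^2 - 85.932*p + 53.6256 = (p - 1.6)(p - 3.8)(p - 4.2)(p - 2.1). Poles: 1.6, 2.1, 3.8, 4.2. Unstable (4 pole(s) in RHP)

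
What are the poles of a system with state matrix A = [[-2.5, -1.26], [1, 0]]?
Eigenvalues solve det(λI - A) = 0.
Characteristic polynomial: λ^2 + 2.5*λ + 1.26 = 0.
Factor: (λ + 1.8)(λ + 0.7) = 0.
Roots: -0.7, -1.8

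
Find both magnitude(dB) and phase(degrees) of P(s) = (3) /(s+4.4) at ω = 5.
Substitute s = j*5: P(j5) = 0.297565 - 0.338142j.
|P| = 20*log₁₀(sqrt(Re²+Im²)) = -6.93 dB.
∠P = atan2(Im, Re) = -48.65°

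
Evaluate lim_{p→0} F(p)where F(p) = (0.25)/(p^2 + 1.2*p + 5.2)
DC gain = F(0) = num(0)/den(0) = 0.25/5.2 = 0.04808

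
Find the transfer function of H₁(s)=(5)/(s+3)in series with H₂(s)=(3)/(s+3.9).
Series: H = H₁ · H₂ = (n₁·n₂)/(d₁·d₂).
Num: n₁·n₂ = 15. Den: d₁·d₂ = s^2 + 6.9*s + 11.7.
H(s) = (15)/(s^2 + 6.9*s + 11.7)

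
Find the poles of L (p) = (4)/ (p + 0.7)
Set denominator = 0: p + 0.7 = 0 → Poles: -0.7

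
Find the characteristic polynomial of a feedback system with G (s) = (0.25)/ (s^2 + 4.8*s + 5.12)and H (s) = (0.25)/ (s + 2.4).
Characteristic poly = G_den * H_den + G_num * H_num = (s^3 + 7.2*s^2 + 16.64*s + 12.288) + (0.0625) = s^3 + 7.2*s^2 + 16.64*s + 12.3505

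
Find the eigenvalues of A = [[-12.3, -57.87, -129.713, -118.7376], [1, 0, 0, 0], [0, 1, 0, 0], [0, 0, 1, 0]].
Eigenvalues solve det(λI - A) = 0.
Characteristic polynomial: λ^4 + 12.3*λ^3 + 57.87*λ^2 + 129.713*λ + 118.7376 = 0.
Factor: (λ + 2.9)(λ + 4.8)(λ^2 + 4.6*λ + 8.53) = 0.
Roots: -2.3 + 1.8j, -2.3 - 1.8j, -2.9, -4.8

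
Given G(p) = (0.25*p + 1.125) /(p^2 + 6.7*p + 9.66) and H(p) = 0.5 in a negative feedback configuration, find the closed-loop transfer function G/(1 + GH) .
Closed-loop T = G/(1+GH).
Numerator: G_num * H_den = 0.25*p + 1.125.
Denominator: G_den * H_den + G_num * H_num = (p^2 + 6.7*p + 9.66) + (0.125*p + 0.5625) = p^2 + 6.825*p + 10.2225.
T(p) = (0.25*p + 1.125)/(p^2 + 6.825*p + 10.2225)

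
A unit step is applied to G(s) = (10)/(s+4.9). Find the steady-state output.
FVT: lim_{t→∞} y(t) = lim_{s→0} s*Y(s) where Y(s) = G(s)/s.
= lim_{s→0} G(s) = G(0) = num(0)/den(0) = 10/4.9 = 2.041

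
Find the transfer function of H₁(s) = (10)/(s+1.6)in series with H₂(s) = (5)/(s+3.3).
Series: H = H₁ · H₂ = (n₁·n₂)/(d₁·d₂).
Num: n₁·n₂ = 50. Den: d₁·d₂ = s^2 + 4.9*s + 5.28.
H(s) = (50)/(s^2 + 4.9*s + 5.28)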